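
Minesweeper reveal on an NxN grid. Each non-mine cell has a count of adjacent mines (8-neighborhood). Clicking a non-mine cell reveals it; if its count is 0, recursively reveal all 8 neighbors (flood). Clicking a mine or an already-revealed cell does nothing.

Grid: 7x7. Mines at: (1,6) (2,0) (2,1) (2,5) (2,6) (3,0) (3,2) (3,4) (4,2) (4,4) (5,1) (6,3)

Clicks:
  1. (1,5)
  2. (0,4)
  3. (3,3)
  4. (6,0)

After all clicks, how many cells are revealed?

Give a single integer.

Answer: 17

Derivation:
Click 1 (1,5) count=3: revealed 1 new [(1,5)] -> total=1
Click 2 (0,4) count=0: revealed 14 new [(0,0) (0,1) (0,2) (0,3) (0,4) (0,5) (1,0) (1,1) (1,2) (1,3) (1,4) (2,2) (2,3) (2,4)] -> total=15
Click 3 (3,3) count=4: revealed 1 new [(3,3)] -> total=16
Click 4 (6,0) count=1: revealed 1 new [(6,0)] -> total=17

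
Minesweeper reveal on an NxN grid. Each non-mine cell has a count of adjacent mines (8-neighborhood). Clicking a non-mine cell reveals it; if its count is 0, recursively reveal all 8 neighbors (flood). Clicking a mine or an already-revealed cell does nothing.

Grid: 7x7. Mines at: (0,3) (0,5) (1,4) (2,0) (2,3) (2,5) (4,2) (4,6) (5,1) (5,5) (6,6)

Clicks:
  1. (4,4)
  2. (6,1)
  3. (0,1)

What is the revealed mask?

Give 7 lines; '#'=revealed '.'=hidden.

Click 1 (4,4) count=1: revealed 1 new [(4,4)] -> total=1
Click 2 (6,1) count=1: revealed 1 new [(6,1)] -> total=2
Click 3 (0,1) count=0: revealed 6 new [(0,0) (0,1) (0,2) (1,0) (1,1) (1,2)] -> total=8

Answer: ###....
###....
.......
.......
....#..
.......
.#.....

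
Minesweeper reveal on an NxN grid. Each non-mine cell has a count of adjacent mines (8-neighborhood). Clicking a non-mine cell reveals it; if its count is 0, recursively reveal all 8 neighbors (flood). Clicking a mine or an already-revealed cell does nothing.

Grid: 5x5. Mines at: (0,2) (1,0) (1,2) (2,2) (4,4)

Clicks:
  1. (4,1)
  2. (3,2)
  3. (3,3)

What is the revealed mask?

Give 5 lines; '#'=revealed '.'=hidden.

Answer: .....
.....
##...
####.
####.

Derivation:
Click 1 (4,1) count=0: revealed 10 new [(2,0) (2,1) (3,0) (3,1) (3,2) (3,3) (4,0) (4,1) (4,2) (4,3)] -> total=10
Click 2 (3,2) count=1: revealed 0 new [(none)] -> total=10
Click 3 (3,3) count=2: revealed 0 new [(none)] -> total=10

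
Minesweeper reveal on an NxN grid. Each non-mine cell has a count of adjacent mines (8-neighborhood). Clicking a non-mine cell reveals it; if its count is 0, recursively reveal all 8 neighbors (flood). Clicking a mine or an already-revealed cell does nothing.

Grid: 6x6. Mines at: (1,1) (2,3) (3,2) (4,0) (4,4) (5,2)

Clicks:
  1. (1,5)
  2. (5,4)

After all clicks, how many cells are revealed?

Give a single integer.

Click 1 (1,5) count=0: revealed 12 new [(0,2) (0,3) (0,4) (0,5) (1,2) (1,3) (1,4) (1,5) (2,4) (2,5) (3,4) (3,5)] -> total=12
Click 2 (5,4) count=1: revealed 1 new [(5,4)] -> total=13

Answer: 13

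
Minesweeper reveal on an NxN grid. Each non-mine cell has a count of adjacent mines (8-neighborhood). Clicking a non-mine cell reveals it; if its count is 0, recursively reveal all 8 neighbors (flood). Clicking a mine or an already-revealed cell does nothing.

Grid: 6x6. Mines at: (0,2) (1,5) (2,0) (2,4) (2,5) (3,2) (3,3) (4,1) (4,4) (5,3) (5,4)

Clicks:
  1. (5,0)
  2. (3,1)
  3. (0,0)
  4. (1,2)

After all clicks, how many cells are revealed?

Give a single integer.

Answer: 7

Derivation:
Click 1 (5,0) count=1: revealed 1 new [(5,0)] -> total=1
Click 2 (3,1) count=3: revealed 1 new [(3,1)] -> total=2
Click 3 (0,0) count=0: revealed 4 new [(0,0) (0,1) (1,0) (1,1)] -> total=6
Click 4 (1,2) count=1: revealed 1 new [(1,2)] -> total=7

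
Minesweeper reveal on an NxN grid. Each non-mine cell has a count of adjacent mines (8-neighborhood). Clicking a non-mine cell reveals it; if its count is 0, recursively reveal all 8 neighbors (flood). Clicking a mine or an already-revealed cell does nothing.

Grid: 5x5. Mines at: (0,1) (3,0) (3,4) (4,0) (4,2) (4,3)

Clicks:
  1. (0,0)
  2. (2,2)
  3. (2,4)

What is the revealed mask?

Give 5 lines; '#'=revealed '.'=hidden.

Answer: #.###
.####
.####
.###.
.....

Derivation:
Click 1 (0,0) count=1: revealed 1 new [(0,0)] -> total=1
Click 2 (2,2) count=0: revealed 14 new [(0,2) (0,3) (0,4) (1,1) (1,2) (1,3) (1,4) (2,1) (2,2) (2,3) (2,4) (3,1) (3,2) (3,3)] -> total=15
Click 3 (2,4) count=1: revealed 0 new [(none)] -> total=15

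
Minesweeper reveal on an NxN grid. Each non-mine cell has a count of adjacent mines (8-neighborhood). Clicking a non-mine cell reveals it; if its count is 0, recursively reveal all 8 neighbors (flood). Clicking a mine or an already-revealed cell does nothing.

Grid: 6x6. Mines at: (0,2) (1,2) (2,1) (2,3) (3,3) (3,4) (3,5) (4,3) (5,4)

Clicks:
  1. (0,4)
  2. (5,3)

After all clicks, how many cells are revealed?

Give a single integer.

Answer: 9

Derivation:
Click 1 (0,4) count=0: revealed 8 new [(0,3) (0,4) (0,5) (1,3) (1,4) (1,5) (2,4) (2,5)] -> total=8
Click 2 (5,3) count=2: revealed 1 new [(5,3)] -> total=9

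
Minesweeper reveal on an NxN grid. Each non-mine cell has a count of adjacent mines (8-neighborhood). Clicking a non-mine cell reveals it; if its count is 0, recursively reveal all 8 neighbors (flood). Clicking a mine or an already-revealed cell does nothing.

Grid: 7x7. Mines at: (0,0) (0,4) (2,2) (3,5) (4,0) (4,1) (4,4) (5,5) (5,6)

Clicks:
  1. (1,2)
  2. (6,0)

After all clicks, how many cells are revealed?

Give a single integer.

Click 1 (1,2) count=1: revealed 1 new [(1,2)] -> total=1
Click 2 (6,0) count=0: revealed 10 new [(5,0) (5,1) (5,2) (5,3) (5,4) (6,0) (6,1) (6,2) (6,3) (6,4)] -> total=11

Answer: 11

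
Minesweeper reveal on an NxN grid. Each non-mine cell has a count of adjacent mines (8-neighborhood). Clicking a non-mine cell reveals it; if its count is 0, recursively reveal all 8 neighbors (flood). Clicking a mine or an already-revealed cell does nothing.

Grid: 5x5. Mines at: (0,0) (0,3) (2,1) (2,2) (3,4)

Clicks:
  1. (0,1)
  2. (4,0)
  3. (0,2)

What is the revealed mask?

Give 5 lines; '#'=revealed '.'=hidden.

Answer: .##..
.....
.....
####.
####.

Derivation:
Click 1 (0,1) count=1: revealed 1 new [(0,1)] -> total=1
Click 2 (4,0) count=0: revealed 8 new [(3,0) (3,1) (3,2) (3,3) (4,0) (4,1) (4,2) (4,3)] -> total=9
Click 3 (0,2) count=1: revealed 1 new [(0,2)] -> total=10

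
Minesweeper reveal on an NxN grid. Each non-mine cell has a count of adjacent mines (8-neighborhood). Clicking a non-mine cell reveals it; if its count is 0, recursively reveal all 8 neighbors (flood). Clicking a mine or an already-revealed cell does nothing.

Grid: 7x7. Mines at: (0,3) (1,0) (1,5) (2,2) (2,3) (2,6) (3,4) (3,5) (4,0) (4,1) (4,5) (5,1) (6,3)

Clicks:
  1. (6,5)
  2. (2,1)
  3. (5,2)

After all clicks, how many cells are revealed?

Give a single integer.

Answer: 8

Derivation:
Click 1 (6,5) count=0: revealed 6 new [(5,4) (5,5) (5,6) (6,4) (6,5) (6,6)] -> total=6
Click 2 (2,1) count=2: revealed 1 new [(2,1)] -> total=7
Click 3 (5,2) count=3: revealed 1 new [(5,2)] -> total=8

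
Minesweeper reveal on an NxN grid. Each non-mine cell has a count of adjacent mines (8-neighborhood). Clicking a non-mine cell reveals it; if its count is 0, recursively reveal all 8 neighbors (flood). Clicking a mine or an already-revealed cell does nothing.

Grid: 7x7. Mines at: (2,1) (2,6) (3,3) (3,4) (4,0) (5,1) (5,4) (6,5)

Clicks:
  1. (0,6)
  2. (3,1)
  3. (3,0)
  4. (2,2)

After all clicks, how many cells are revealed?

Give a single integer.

Click 1 (0,6) count=0: revealed 18 new [(0,0) (0,1) (0,2) (0,3) (0,4) (0,5) (0,6) (1,0) (1,1) (1,2) (1,3) (1,4) (1,5) (1,6) (2,2) (2,3) (2,4) (2,5)] -> total=18
Click 2 (3,1) count=2: revealed 1 new [(3,1)] -> total=19
Click 3 (3,0) count=2: revealed 1 new [(3,0)] -> total=20
Click 4 (2,2) count=2: revealed 0 new [(none)] -> total=20

Answer: 20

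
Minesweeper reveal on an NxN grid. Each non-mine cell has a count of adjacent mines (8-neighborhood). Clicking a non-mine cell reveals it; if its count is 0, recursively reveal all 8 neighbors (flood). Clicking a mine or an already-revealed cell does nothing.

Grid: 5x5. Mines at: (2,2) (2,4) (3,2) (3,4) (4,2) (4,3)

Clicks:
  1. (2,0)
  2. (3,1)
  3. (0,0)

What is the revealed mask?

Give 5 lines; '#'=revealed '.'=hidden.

Click 1 (2,0) count=0: revealed 16 new [(0,0) (0,1) (0,2) (0,3) (0,4) (1,0) (1,1) (1,2) (1,3) (1,4) (2,0) (2,1) (3,0) (3,1) (4,0) (4,1)] -> total=16
Click 2 (3,1) count=3: revealed 0 new [(none)] -> total=16
Click 3 (0,0) count=0: revealed 0 new [(none)] -> total=16

Answer: #####
#####
##...
##...
##...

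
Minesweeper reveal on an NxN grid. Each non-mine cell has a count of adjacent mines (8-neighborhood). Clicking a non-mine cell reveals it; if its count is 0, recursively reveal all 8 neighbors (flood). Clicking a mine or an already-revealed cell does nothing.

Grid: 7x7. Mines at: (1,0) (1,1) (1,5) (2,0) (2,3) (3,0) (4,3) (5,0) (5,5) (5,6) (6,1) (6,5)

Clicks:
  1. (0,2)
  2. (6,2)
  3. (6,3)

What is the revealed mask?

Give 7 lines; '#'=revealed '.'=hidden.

Click 1 (0,2) count=1: revealed 1 new [(0,2)] -> total=1
Click 2 (6,2) count=1: revealed 1 new [(6,2)] -> total=2
Click 3 (6,3) count=0: revealed 5 new [(5,2) (5,3) (5,4) (6,3) (6,4)] -> total=7

Answer: ..#....
.......
.......
.......
.......
..###..
..###..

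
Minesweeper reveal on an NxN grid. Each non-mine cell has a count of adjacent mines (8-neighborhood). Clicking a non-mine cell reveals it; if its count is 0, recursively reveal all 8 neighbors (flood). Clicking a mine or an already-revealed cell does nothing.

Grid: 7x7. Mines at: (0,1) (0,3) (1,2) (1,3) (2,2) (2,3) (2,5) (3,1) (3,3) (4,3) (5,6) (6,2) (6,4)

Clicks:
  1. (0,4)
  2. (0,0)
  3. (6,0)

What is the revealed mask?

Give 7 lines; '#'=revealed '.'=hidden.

Answer: #...#..
.......
.......
.......
##.....
##.....
##.....

Derivation:
Click 1 (0,4) count=2: revealed 1 new [(0,4)] -> total=1
Click 2 (0,0) count=1: revealed 1 new [(0,0)] -> total=2
Click 3 (6,0) count=0: revealed 6 new [(4,0) (4,1) (5,0) (5,1) (6,0) (6,1)] -> total=8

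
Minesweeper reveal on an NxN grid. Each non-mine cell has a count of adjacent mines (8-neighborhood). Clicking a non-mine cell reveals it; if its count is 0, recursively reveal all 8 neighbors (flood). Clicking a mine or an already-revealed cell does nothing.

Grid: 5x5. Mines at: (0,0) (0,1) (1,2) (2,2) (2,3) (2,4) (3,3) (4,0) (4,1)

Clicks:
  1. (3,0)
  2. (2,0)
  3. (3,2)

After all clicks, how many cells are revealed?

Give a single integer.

Click 1 (3,0) count=2: revealed 1 new [(3,0)] -> total=1
Click 2 (2,0) count=0: revealed 5 new [(1,0) (1,1) (2,0) (2,1) (3,1)] -> total=6
Click 3 (3,2) count=4: revealed 1 new [(3,2)] -> total=7

Answer: 7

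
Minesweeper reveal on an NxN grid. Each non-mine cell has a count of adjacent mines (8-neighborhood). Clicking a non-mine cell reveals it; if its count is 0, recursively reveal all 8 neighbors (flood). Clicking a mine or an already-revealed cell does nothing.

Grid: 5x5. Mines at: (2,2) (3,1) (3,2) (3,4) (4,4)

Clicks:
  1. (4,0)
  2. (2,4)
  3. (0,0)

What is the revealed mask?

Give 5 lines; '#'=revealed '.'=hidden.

Click 1 (4,0) count=1: revealed 1 new [(4,0)] -> total=1
Click 2 (2,4) count=1: revealed 1 new [(2,4)] -> total=2
Click 3 (0,0) count=0: revealed 13 new [(0,0) (0,1) (0,2) (0,3) (0,4) (1,0) (1,1) (1,2) (1,3) (1,4) (2,0) (2,1) (2,3)] -> total=15

Answer: #####
#####
##.##
.....
#....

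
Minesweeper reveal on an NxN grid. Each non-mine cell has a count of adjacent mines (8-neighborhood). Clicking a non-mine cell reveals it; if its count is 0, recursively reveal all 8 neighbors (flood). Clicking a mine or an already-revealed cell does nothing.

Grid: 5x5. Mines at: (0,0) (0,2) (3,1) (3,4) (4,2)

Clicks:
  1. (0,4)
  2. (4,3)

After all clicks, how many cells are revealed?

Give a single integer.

Answer: 7

Derivation:
Click 1 (0,4) count=0: revealed 6 new [(0,3) (0,4) (1,3) (1,4) (2,3) (2,4)] -> total=6
Click 2 (4,3) count=2: revealed 1 new [(4,3)] -> total=7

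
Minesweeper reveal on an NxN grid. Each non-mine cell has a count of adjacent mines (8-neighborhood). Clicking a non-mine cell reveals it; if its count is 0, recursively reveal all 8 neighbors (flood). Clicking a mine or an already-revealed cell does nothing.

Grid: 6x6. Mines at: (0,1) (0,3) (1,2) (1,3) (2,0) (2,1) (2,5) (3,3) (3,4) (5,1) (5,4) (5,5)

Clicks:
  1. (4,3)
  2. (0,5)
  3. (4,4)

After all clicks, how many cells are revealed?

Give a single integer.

Click 1 (4,3) count=3: revealed 1 new [(4,3)] -> total=1
Click 2 (0,5) count=0: revealed 4 new [(0,4) (0,5) (1,4) (1,5)] -> total=5
Click 3 (4,4) count=4: revealed 1 new [(4,4)] -> total=6

Answer: 6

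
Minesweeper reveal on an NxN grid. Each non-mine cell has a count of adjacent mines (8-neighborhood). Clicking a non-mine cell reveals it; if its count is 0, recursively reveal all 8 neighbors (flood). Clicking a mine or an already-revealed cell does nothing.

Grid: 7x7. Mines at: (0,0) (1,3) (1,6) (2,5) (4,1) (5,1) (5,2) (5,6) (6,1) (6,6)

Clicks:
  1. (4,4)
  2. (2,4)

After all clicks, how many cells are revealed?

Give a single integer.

Click 1 (4,4) count=0: revealed 17 new [(2,2) (2,3) (2,4) (3,2) (3,3) (3,4) (3,5) (4,2) (4,3) (4,4) (4,5) (5,3) (5,4) (5,5) (6,3) (6,4) (6,5)] -> total=17
Click 2 (2,4) count=2: revealed 0 new [(none)] -> total=17

Answer: 17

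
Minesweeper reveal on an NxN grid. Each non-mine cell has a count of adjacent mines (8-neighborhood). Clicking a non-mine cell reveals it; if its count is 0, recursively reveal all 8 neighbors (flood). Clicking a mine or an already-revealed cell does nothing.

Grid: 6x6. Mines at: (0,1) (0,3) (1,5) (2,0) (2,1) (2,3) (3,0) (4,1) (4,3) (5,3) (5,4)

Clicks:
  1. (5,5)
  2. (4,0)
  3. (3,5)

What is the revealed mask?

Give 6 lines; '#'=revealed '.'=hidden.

Click 1 (5,5) count=1: revealed 1 new [(5,5)] -> total=1
Click 2 (4,0) count=2: revealed 1 new [(4,0)] -> total=2
Click 3 (3,5) count=0: revealed 6 new [(2,4) (2,5) (3,4) (3,5) (4,4) (4,5)] -> total=8

Answer: ......
......
....##
....##
#...##
.....#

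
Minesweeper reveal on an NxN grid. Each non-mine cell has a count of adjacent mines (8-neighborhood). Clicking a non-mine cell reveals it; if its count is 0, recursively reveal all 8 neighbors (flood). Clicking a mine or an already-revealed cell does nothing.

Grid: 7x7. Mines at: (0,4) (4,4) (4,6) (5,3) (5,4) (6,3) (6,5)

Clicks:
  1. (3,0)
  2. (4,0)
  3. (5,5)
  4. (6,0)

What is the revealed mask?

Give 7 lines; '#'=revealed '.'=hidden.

Answer: ####.##
#######
#######
#######
####...
###..#.
###....

Derivation:
Click 1 (3,0) count=0: revealed 37 new [(0,0) (0,1) (0,2) (0,3) (0,5) (0,6) (1,0) (1,1) (1,2) (1,3) (1,4) (1,5) (1,6) (2,0) (2,1) (2,2) (2,3) (2,4) (2,5) (2,6) (3,0) (3,1) (3,2) (3,3) (3,4) (3,5) (3,6) (4,0) (4,1) (4,2) (4,3) (5,0) (5,1) (5,2) (6,0) (6,1) (6,2)] -> total=37
Click 2 (4,0) count=0: revealed 0 new [(none)] -> total=37
Click 3 (5,5) count=4: revealed 1 new [(5,5)] -> total=38
Click 4 (6,0) count=0: revealed 0 new [(none)] -> total=38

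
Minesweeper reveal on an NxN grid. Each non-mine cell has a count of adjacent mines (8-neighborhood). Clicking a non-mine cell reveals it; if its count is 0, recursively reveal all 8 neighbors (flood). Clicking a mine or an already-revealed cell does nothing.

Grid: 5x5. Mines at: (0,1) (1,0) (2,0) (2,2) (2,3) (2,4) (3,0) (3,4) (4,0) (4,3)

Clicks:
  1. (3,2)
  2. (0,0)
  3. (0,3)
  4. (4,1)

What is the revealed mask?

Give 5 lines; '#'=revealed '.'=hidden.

Answer: #.###
..###
.....
..#..
.#...

Derivation:
Click 1 (3,2) count=3: revealed 1 new [(3,2)] -> total=1
Click 2 (0,0) count=2: revealed 1 new [(0,0)] -> total=2
Click 3 (0,3) count=0: revealed 6 new [(0,2) (0,3) (0,4) (1,2) (1,3) (1,4)] -> total=8
Click 4 (4,1) count=2: revealed 1 new [(4,1)] -> total=9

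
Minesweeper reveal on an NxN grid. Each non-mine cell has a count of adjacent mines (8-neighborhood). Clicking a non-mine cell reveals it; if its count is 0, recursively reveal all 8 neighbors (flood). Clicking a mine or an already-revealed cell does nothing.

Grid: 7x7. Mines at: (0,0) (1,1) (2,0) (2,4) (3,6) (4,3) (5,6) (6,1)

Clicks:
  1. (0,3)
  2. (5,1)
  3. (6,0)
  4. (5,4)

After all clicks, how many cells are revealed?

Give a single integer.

Click 1 (0,3) count=0: revealed 12 new [(0,2) (0,3) (0,4) (0,5) (0,6) (1,2) (1,3) (1,4) (1,5) (1,6) (2,5) (2,6)] -> total=12
Click 2 (5,1) count=1: revealed 1 new [(5,1)] -> total=13
Click 3 (6,0) count=1: revealed 1 new [(6,0)] -> total=14
Click 4 (5,4) count=1: revealed 1 new [(5,4)] -> total=15

Answer: 15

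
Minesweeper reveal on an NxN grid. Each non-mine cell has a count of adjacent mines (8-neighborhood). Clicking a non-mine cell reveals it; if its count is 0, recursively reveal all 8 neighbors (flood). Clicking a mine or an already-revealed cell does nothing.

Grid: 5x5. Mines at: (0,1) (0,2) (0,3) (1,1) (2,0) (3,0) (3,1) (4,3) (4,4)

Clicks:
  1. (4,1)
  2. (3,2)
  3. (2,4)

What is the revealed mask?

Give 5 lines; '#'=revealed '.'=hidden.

Click 1 (4,1) count=2: revealed 1 new [(4,1)] -> total=1
Click 2 (3,2) count=2: revealed 1 new [(3,2)] -> total=2
Click 3 (2,4) count=0: revealed 8 new [(1,2) (1,3) (1,4) (2,2) (2,3) (2,4) (3,3) (3,4)] -> total=10

Answer: .....
..###
..###
..###
.#...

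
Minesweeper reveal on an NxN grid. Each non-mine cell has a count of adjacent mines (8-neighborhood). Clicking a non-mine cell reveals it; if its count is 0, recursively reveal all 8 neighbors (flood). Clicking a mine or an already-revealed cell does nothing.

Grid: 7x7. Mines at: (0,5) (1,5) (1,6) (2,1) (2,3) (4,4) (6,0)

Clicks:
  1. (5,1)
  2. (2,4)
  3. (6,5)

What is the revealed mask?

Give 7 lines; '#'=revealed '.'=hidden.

Click 1 (5,1) count=1: revealed 1 new [(5,1)] -> total=1
Click 2 (2,4) count=2: revealed 1 new [(2,4)] -> total=2
Click 3 (6,5) count=0: revealed 26 new [(2,5) (2,6) (3,0) (3,1) (3,2) (3,3) (3,5) (3,6) (4,0) (4,1) (4,2) (4,3) (4,5) (4,6) (5,0) (5,2) (5,3) (5,4) (5,5) (5,6) (6,1) (6,2) (6,3) (6,4) (6,5) (6,6)] -> total=28

Answer: .......
.......
....###
####.##
####.##
#######
.######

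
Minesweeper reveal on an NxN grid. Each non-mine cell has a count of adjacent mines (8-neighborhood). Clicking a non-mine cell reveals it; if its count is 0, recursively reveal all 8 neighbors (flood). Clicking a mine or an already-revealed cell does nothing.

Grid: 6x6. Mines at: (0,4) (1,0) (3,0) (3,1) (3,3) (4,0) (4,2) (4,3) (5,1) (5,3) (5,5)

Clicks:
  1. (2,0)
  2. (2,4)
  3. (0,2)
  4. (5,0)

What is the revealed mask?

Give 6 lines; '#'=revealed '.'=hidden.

Click 1 (2,0) count=3: revealed 1 new [(2,0)] -> total=1
Click 2 (2,4) count=1: revealed 1 new [(2,4)] -> total=2
Click 3 (0,2) count=0: revealed 9 new [(0,1) (0,2) (0,3) (1,1) (1,2) (1,3) (2,1) (2,2) (2,3)] -> total=11
Click 4 (5,0) count=2: revealed 1 new [(5,0)] -> total=12

Answer: .###..
.###..
#####.
......
......
#.....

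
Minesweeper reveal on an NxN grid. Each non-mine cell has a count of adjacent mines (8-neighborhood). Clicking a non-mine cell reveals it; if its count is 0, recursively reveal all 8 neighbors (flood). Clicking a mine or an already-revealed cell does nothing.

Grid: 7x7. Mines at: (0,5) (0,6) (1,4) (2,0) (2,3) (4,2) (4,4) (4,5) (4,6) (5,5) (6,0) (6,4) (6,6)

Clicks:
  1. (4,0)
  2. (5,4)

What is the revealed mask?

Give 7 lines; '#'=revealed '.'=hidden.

Answer: .......
.......
.......
##.....
##.....
##..#..
.......

Derivation:
Click 1 (4,0) count=0: revealed 6 new [(3,0) (3,1) (4,0) (4,1) (5,0) (5,1)] -> total=6
Click 2 (5,4) count=4: revealed 1 new [(5,4)] -> total=7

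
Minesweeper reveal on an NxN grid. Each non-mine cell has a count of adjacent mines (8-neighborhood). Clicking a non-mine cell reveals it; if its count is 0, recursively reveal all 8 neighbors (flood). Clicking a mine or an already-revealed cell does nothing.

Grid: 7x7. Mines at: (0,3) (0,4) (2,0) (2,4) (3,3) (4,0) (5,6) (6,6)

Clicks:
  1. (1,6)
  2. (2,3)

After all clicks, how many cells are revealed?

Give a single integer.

Answer: 11

Derivation:
Click 1 (1,6) count=0: revealed 10 new [(0,5) (0,6) (1,5) (1,6) (2,5) (2,6) (3,5) (3,6) (4,5) (4,6)] -> total=10
Click 2 (2,3) count=2: revealed 1 new [(2,3)] -> total=11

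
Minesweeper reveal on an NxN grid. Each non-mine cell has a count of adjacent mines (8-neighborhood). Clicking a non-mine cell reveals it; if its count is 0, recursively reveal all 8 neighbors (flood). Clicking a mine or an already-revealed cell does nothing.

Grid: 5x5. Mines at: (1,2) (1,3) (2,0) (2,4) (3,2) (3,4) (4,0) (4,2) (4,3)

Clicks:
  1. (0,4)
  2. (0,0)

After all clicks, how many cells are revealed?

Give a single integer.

Answer: 5

Derivation:
Click 1 (0,4) count=1: revealed 1 new [(0,4)] -> total=1
Click 2 (0,0) count=0: revealed 4 new [(0,0) (0,1) (1,0) (1,1)] -> total=5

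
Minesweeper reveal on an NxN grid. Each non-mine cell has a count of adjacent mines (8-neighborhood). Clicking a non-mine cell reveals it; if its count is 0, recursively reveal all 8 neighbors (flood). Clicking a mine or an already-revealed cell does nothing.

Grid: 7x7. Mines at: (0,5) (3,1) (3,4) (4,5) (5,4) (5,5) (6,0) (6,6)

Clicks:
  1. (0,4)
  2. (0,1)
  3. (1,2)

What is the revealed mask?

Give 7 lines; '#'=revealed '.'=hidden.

Answer: #####..
#####..
#####..
.......
.......
.......
.......

Derivation:
Click 1 (0,4) count=1: revealed 1 new [(0,4)] -> total=1
Click 2 (0,1) count=0: revealed 14 new [(0,0) (0,1) (0,2) (0,3) (1,0) (1,1) (1,2) (1,3) (1,4) (2,0) (2,1) (2,2) (2,3) (2,4)] -> total=15
Click 3 (1,2) count=0: revealed 0 new [(none)] -> total=15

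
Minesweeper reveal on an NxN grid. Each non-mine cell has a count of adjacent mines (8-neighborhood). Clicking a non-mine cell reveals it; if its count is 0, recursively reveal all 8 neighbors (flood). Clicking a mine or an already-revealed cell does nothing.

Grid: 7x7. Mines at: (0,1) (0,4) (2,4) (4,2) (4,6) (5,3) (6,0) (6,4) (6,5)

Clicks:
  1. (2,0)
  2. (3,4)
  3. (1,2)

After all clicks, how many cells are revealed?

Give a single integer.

Click 1 (2,0) count=0: revealed 16 new [(1,0) (1,1) (1,2) (1,3) (2,0) (2,1) (2,2) (2,3) (3,0) (3,1) (3,2) (3,3) (4,0) (4,1) (5,0) (5,1)] -> total=16
Click 2 (3,4) count=1: revealed 1 new [(3,4)] -> total=17
Click 3 (1,2) count=1: revealed 0 new [(none)] -> total=17

Answer: 17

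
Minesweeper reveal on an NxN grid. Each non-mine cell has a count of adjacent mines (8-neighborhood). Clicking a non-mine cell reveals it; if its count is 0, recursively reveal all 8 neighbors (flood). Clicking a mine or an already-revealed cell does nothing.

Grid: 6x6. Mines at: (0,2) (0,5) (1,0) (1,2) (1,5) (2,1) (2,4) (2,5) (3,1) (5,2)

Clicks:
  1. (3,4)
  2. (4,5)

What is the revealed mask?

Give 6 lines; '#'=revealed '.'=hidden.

Click 1 (3,4) count=2: revealed 1 new [(3,4)] -> total=1
Click 2 (4,5) count=0: revealed 8 new [(3,3) (3,5) (4,3) (4,4) (4,5) (5,3) (5,4) (5,5)] -> total=9

Answer: ......
......
......
...###
...###
...###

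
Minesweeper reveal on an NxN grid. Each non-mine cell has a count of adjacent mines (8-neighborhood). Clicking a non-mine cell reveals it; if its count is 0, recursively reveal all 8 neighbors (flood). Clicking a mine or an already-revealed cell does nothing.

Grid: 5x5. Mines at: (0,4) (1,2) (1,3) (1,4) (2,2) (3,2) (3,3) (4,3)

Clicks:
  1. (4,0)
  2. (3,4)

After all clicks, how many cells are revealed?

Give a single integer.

Click 1 (4,0) count=0: revealed 10 new [(0,0) (0,1) (1,0) (1,1) (2,0) (2,1) (3,0) (3,1) (4,0) (4,1)] -> total=10
Click 2 (3,4) count=2: revealed 1 new [(3,4)] -> total=11

Answer: 11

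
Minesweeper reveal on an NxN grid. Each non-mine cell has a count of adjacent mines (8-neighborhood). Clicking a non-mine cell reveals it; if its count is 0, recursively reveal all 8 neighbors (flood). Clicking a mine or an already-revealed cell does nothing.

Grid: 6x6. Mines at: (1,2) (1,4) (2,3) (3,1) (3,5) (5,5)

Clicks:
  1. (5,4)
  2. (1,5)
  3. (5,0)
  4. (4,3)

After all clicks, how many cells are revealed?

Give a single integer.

Click 1 (5,4) count=1: revealed 1 new [(5,4)] -> total=1
Click 2 (1,5) count=1: revealed 1 new [(1,5)] -> total=2
Click 3 (5,0) count=0: revealed 12 new [(3,2) (3,3) (3,4) (4,0) (4,1) (4,2) (4,3) (4,4) (5,0) (5,1) (5,2) (5,3)] -> total=14
Click 4 (4,3) count=0: revealed 0 new [(none)] -> total=14

Answer: 14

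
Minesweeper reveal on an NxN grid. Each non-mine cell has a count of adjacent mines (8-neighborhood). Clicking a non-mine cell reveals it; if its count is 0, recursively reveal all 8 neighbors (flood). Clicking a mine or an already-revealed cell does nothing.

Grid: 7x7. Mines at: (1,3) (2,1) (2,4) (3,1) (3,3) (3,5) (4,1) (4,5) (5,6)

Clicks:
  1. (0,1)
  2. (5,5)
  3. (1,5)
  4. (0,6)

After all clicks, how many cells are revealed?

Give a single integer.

Answer: 15

Derivation:
Click 1 (0,1) count=0: revealed 6 new [(0,0) (0,1) (0,2) (1,0) (1,1) (1,2)] -> total=6
Click 2 (5,5) count=2: revealed 1 new [(5,5)] -> total=7
Click 3 (1,5) count=1: revealed 1 new [(1,5)] -> total=8
Click 4 (0,6) count=0: revealed 7 new [(0,4) (0,5) (0,6) (1,4) (1,6) (2,5) (2,6)] -> total=15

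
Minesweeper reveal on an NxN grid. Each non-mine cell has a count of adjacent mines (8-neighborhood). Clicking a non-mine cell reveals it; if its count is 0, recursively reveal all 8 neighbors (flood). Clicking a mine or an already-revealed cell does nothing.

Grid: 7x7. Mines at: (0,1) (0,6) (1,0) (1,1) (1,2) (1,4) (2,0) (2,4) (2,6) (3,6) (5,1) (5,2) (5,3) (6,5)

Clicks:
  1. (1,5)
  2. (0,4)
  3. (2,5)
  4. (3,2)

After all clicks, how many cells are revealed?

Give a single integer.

Answer: 12

Derivation:
Click 1 (1,5) count=4: revealed 1 new [(1,5)] -> total=1
Click 2 (0,4) count=1: revealed 1 new [(0,4)] -> total=2
Click 3 (2,5) count=4: revealed 1 new [(2,5)] -> total=3
Click 4 (3,2) count=0: revealed 9 new [(2,1) (2,2) (2,3) (3,1) (3,2) (3,3) (4,1) (4,2) (4,3)] -> total=12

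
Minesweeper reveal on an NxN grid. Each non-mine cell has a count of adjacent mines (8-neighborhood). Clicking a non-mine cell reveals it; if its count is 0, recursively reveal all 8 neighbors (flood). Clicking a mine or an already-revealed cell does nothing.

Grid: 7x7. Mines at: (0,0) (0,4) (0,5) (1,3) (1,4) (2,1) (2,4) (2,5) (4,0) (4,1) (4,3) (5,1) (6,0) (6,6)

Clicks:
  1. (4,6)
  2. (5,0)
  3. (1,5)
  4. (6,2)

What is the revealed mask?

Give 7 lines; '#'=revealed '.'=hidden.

Click 1 (4,6) count=0: revealed 9 new [(3,4) (3,5) (3,6) (4,4) (4,5) (4,6) (5,4) (5,5) (5,6)] -> total=9
Click 2 (5,0) count=4: revealed 1 new [(5,0)] -> total=10
Click 3 (1,5) count=5: revealed 1 new [(1,5)] -> total=11
Click 4 (6,2) count=1: revealed 1 new [(6,2)] -> total=12

Answer: .......
.....#.
.......
....###
....###
#...###
..#....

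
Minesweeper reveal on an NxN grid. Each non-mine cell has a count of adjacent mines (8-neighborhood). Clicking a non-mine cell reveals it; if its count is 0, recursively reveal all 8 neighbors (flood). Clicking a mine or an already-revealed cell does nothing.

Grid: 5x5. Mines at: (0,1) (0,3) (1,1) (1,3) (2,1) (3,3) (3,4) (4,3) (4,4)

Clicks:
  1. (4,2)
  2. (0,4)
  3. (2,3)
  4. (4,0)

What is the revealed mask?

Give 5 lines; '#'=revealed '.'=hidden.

Click 1 (4,2) count=2: revealed 1 new [(4,2)] -> total=1
Click 2 (0,4) count=2: revealed 1 new [(0,4)] -> total=2
Click 3 (2,3) count=3: revealed 1 new [(2,3)] -> total=3
Click 4 (4,0) count=0: revealed 5 new [(3,0) (3,1) (3,2) (4,0) (4,1)] -> total=8

Answer: ....#
.....
...#.
###..
###..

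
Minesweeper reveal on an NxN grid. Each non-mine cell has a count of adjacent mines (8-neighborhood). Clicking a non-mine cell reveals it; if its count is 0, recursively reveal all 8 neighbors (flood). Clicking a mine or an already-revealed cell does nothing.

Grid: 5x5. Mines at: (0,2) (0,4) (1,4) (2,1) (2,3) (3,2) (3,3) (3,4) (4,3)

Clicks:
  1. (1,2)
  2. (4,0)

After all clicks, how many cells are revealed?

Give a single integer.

Click 1 (1,2) count=3: revealed 1 new [(1,2)] -> total=1
Click 2 (4,0) count=0: revealed 4 new [(3,0) (3,1) (4,0) (4,1)] -> total=5

Answer: 5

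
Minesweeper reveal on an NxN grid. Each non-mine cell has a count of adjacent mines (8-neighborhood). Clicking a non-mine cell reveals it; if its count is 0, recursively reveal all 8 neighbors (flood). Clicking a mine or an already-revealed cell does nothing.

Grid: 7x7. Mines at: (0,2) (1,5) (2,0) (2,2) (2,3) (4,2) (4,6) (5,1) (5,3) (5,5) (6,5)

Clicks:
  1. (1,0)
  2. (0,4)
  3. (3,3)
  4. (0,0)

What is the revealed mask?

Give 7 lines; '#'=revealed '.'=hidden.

Click 1 (1,0) count=1: revealed 1 new [(1,0)] -> total=1
Click 2 (0,4) count=1: revealed 1 new [(0,4)] -> total=2
Click 3 (3,3) count=3: revealed 1 new [(3,3)] -> total=3
Click 4 (0,0) count=0: revealed 3 new [(0,0) (0,1) (1,1)] -> total=6

Answer: ##..#..
##.....
.......
...#...
.......
.......
.......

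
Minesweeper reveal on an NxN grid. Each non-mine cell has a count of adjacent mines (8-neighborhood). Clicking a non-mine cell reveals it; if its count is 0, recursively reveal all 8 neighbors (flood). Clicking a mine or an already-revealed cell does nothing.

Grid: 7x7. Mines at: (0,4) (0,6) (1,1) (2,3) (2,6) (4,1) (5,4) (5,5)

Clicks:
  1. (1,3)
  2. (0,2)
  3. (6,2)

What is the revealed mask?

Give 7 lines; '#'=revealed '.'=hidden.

Answer: ..#....
...#...
.......
.......
.......
####...
####...

Derivation:
Click 1 (1,3) count=2: revealed 1 new [(1,3)] -> total=1
Click 2 (0,2) count=1: revealed 1 new [(0,2)] -> total=2
Click 3 (6,2) count=0: revealed 8 new [(5,0) (5,1) (5,2) (5,3) (6,0) (6,1) (6,2) (6,3)] -> total=10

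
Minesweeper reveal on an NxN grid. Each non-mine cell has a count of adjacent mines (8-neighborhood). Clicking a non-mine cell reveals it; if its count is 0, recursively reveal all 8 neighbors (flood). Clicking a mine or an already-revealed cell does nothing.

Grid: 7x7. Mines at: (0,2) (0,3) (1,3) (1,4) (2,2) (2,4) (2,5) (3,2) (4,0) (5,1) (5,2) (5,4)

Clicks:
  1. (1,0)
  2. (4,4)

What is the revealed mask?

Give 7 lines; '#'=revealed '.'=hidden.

Answer: ##.....
##.....
##.....
##.....
....#..
.......
.......

Derivation:
Click 1 (1,0) count=0: revealed 8 new [(0,0) (0,1) (1,0) (1,1) (2,0) (2,1) (3,0) (3,1)] -> total=8
Click 2 (4,4) count=1: revealed 1 new [(4,4)] -> total=9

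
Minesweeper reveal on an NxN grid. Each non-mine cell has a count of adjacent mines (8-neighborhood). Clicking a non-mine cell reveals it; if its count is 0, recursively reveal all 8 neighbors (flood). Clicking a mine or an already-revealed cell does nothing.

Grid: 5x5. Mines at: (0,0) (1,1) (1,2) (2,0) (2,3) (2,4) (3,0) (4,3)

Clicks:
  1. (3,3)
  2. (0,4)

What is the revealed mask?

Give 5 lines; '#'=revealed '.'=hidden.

Answer: ...##
...##
.....
...#.
.....

Derivation:
Click 1 (3,3) count=3: revealed 1 new [(3,3)] -> total=1
Click 2 (0,4) count=0: revealed 4 new [(0,3) (0,4) (1,3) (1,4)] -> total=5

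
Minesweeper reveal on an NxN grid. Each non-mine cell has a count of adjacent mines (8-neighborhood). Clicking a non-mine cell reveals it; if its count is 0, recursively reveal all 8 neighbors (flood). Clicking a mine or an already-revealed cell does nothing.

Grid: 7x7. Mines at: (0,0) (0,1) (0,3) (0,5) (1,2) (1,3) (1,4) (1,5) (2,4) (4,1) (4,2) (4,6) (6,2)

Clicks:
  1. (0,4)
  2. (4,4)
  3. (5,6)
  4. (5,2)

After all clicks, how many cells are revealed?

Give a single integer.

Click 1 (0,4) count=5: revealed 1 new [(0,4)] -> total=1
Click 2 (4,4) count=0: revealed 14 new [(3,3) (3,4) (3,5) (4,3) (4,4) (4,5) (5,3) (5,4) (5,5) (5,6) (6,3) (6,4) (6,5) (6,6)] -> total=15
Click 3 (5,6) count=1: revealed 0 new [(none)] -> total=15
Click 4 (5,2) count=3: revealed 1 new [(5,2)] -> total=16

Answer: 16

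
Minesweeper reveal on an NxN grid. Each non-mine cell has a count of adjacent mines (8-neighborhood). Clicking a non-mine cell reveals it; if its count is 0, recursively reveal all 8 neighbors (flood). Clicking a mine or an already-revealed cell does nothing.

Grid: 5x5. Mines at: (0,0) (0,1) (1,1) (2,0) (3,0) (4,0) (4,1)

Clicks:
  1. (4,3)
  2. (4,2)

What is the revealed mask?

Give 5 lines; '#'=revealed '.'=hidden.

Answer: ..###
..###
..###
..###
..###

Derivation:
Click 1 (4,3) count=0: revealed 15 new [(0,2) (0,3) (0,4) (1,2) (1,3) (1,4) (2,2) (2,3) (2,4) (3,2) (3,3) (3,4) (4,2) (4,3) (4,4)] -> total=15
Click 2 (4,2) count=1: revealed 0 new [(none)] -> total=15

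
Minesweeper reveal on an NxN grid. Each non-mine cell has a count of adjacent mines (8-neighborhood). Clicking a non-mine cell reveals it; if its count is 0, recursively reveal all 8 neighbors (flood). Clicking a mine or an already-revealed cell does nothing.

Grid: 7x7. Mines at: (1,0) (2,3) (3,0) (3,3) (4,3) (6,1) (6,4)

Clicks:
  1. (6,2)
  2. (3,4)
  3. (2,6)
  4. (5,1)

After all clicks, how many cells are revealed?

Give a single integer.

Answer: 28

Derivation:
Click 1 (6,2) count=1: revealed 1 new [(6,2)] -> total=1
Click 2 (3,4) count=3: revealed 1 new [(3,4)] -> total=2
Click 3 (2,6) count=0: revealed 25 new [(0,1) (0,2) (0,3) (0,4) (0,5) (0,6) (1,1) (1,2) (1,3) (1,4) (1,5) (1,6) (2,4) (2,5) (2,6) (3,5) (3,6) (4,4) (4,5) (4,6) (5,4) (5,5) (5,6) (6,5) (6,6)] -> total=27
Click 4 (5,1) count=1: revealed 1 new [(5,1)] -> total=28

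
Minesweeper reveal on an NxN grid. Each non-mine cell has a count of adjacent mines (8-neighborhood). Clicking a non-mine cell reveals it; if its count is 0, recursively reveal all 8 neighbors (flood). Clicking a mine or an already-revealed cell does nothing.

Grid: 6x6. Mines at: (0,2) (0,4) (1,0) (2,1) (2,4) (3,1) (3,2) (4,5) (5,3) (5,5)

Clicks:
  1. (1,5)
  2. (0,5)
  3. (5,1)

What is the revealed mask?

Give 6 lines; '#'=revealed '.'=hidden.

Click 1 (1,5) count=2: revealed 1 new [(1,5)] -> total=1
Click 2 (0,5) count=1: revealed 1 new [(0,5)] -> total=2
Click 3 (5,1) count=0: revealed 6 new [(4,0) (4,1) (4,2) (5,0) (5,1) (5,2)] -> total=8

Answer: .....#
.....#
......
......
###...
###...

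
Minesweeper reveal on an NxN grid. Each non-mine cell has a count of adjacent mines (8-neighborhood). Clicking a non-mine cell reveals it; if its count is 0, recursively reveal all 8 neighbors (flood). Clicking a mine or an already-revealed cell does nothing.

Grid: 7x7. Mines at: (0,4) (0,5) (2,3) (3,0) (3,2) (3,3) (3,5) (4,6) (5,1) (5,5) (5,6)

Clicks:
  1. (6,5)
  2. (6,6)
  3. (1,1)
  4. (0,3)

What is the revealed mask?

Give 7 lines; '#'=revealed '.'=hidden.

Answer: ####...
####...
###....
.......
.......
.......
.....##

Derivation:
Click 1 (6,5) count=2: revealed 1 new [(6,5)] -> total=1
Click 2 (6,6) count=2: revealed 1 new [(6,6)] -> total=2
Click 3 (1,1) count=0: revealed 11 new [(0,0) (0,1) (0,2) (0,3) (1,0) (1,1) (1,2) (1,3) (2,0) (2,1) (2,2)] -> total=13
Click 4 (0,3) count=1: revealed 0 new [(none)] -> total=13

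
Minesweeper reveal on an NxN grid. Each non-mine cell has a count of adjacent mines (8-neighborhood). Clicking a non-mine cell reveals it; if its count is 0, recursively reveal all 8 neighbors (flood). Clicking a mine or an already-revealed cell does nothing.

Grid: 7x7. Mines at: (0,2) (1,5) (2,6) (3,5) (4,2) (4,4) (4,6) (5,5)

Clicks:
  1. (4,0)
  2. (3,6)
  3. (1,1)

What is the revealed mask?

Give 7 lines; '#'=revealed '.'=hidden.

Answer: ##.....
#####..
#####..
#####.#
##.....
#####..
#####..

Derivation:
Click 1 (4,0) count=0: revealed 29 new [(0,0) (0,1) (1,0) (1,1) (1,2) (1,3) (1,4) (2,0) (2,1) (2,2) (2,3) (2,4) (3,0) (3,1) (3,2) (3,3) (3,4) (4,0) (4,1) (5,0) (5,1) (5,2) (5,3) (5,4) (6,0) (6,1) (6,2) (6,3) (6,4)] -> total=29
Click 2 (3,6) count=3: revealed 1 new [(3,6)] -> total=30
Click 3 (1,1) count=1: revealed 0 new [(none)] -> total=30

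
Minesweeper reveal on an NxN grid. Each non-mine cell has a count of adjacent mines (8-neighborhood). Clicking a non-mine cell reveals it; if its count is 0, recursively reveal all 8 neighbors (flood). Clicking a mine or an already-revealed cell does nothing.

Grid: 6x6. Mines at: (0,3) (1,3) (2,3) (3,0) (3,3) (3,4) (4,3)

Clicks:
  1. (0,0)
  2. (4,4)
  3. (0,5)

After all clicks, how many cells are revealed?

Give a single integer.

Answer: 16

Derivation:
Click 1 (0,0) count=0: revealed 9 new [(0,0) (0,1) (0,2) (1,0) (1,1) (1,2) (2,0) (2,1) (2,2)] -> total=9
Click 2 (4,4) count=3: revealed 1 new [(4,4)] -> total=10
Click 3 (0,5) count=0: revealed 6 new [(0,4) (0,5) (1,4) (1,5) (2,4) (2,5)] -> total=16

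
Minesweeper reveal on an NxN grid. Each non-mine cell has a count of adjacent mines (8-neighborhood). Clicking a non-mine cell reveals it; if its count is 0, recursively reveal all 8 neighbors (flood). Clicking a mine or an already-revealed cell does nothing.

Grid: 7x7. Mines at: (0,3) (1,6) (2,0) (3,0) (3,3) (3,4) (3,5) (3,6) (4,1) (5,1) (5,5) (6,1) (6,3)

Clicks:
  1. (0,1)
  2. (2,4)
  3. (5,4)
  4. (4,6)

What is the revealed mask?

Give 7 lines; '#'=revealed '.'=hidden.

Answer: ###....
###....
....#..
.......
......#
....#..
.......

Derivation:
Click 1 (0,1) count=0: revealed 6 new [(0,0) (0,1) (0,2) (1,0) (1,1) (1,2)] -> total=6
Click 2 (2,4) count=3: revealed 1 new [(2,4)] -> total=7
Click 3 (5,4) count=2: revealed 1 new [(5,4)] -> total=8
Click 4 (4,6) count=3: revealed 1 new [(4,6)] -> total=9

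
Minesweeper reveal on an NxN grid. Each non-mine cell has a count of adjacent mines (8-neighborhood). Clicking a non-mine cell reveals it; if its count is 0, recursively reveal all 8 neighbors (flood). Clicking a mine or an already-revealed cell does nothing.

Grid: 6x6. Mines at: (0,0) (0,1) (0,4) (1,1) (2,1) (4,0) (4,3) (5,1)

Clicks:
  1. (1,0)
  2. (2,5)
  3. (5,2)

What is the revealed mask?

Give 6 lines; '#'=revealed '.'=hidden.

Answer: ......
#.####
..####
..####
....##
..#.##

Derivation:
Click 1 (1,0) count=4: revealed 1 new [(1,0)] -> total=1
Click 2 (2,5) count=0: revealed 16 new [(1,2) (1,3) (1,4) (1,5) (2,2) (2,3) (2,4) (2,5) (3,2) (3,3) (3,4) (3,5) (4,4) (4,5) (5,4) (5,5)] -> total=17
Click 3 (5,2) count=2: revealed 1 new [(5,2)] -> total=18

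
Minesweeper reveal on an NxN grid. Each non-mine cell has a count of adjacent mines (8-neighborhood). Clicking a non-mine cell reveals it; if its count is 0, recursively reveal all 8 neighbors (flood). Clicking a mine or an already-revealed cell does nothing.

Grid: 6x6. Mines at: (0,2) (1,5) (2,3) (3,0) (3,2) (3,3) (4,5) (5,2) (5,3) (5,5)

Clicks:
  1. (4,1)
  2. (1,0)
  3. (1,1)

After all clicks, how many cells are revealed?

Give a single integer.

Answer: 7

Derivation:
Click 1 (4,1) count=3: revealed 1 new [(4,1)] -> total=1
Click 2 (1,0) count=0: revealed 6 new [(0,0) (0,1) (1,0) (1,1) (2,0) (2,1)] -> total=7
Click 3 (1,1) count=1: revealed 0 new [(none)] -> total=7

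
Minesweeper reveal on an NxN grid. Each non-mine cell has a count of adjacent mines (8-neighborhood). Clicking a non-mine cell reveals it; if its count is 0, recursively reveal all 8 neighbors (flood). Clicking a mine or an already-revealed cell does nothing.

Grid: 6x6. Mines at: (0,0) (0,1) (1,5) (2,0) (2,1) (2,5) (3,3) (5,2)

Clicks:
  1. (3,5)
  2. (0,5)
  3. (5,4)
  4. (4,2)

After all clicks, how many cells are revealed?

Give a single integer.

Click 1 (3,5) count=1: revealed 1 new [(3,5)] -> total=1
Click 2 (0,5) count=1: revealed 1 new [(0,5)] -> total=2
Click 3 (5,4) count=0: revealed 7 new [(3,4) (4,3) (4,4) (4,5) (5,3) (5,4) (5,5)] -> total=9
Click 4 (4,2) count=2: revealed 1 new [(4,2)] -> total=10

Answer: 10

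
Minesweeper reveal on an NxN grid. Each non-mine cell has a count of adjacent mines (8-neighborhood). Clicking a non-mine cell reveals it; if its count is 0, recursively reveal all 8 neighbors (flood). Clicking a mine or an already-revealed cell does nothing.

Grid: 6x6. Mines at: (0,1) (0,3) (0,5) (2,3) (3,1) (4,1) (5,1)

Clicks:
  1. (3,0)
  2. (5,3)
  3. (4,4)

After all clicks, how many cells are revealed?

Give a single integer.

Click 1 (3,0) count=2: revealed 1 new [(3,0)] -> total=1
Click 2 (5,3) count=0: revealed 16 new [(1,4) (1,5) (2,4) (2,5) (3,2) (3,3) (3,4) (3,5) (4,2) (4,3) (4,4) (4,5) (5,2) (5,3) (5,4) (5,5)] -> total=17
Click 3 (4,4) count=0: revealed 0 new [(none)] -> total=17

Answer: 17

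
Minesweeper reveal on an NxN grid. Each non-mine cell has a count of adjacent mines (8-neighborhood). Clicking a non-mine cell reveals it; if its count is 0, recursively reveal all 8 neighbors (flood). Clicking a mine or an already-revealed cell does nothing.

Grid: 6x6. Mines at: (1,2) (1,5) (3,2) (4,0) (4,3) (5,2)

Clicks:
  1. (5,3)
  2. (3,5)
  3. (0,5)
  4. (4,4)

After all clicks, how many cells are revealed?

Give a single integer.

Click 1 (5,3) count=2: revealed 1 new [(5,3)] -> total=1
Click 2 (3,5) count=0: revealed 8 new [(2,4) (2,5) (3,4) (3,5) (4,4) (4,5) (5,4) (5,5)] -> total=9
Click 3 (0,5) count=1: revealed 1 new [(0,5)] -> total=10
Click 4 (4,4) count=1: revealed 0 new [(none)] -> total=10

Answer: 10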